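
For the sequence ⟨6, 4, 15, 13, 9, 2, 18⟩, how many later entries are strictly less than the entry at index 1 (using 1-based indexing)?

The element at index 1 is 6.
Elements after it: 4, 15, 13, 9, 2, 18
Those smaller than 6: 4, 2

2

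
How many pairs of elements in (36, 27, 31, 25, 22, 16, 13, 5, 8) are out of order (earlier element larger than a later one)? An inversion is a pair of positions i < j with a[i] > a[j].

Count, for each position, how many later elements it exceeds:
36: 8
27: 6
31: 6
25: 5
22: 4
16: 3
13: 2
5: 0
8: 0
Sum: 8 + 6 + 6 + 5 + 4 + 3 + 2 + 0 + 0 = 34

34 inversions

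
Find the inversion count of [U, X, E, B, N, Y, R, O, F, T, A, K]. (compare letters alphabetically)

40

Sweep left to right; for each value list the smaller values that follow it:
U: 9
X: 9
E: 2
B: 1
N: 3
Y: 6
R: 4
O: 3
F: 1
T: 2
A: 0
K: 0
Sum: 9 + 9 + 2 + 1 + 3 + 6 + 4 + 3 + 1 + 2 + 0 + 0 = 40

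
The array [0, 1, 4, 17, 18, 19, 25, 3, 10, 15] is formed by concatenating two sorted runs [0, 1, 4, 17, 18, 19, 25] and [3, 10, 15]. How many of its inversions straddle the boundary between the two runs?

13

Count, for every r in R, how many entries of L exceed r:
r = 3: 4, 17, 18, 19, 25 → 5
r = 10: 17, 18, 19, 25 → 4
r = 15: 17, 18, 19, 25 → 4
Cross-inversions: 5 + 4 + 4 = 13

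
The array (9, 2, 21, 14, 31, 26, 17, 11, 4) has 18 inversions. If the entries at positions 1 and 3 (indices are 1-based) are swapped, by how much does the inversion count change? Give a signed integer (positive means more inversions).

+1

Positions 1 and 3 hold 9 and 21; after swapping, the array is [21, 2, 9, 14, 31, 26, 17, 11, 4].
Element-by-element contributions:
21: 6
2: 0
9: 1
14: 2
31: 4
26: 3
17: 2
11: 1
4: 0
Sum: 6 + 0 + 1 + 2 + 4 + 3 + 2 + 1 + 0 = 19
Change: 19 − 18 = +1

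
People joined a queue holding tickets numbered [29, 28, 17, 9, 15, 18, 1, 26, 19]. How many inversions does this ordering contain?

22 out-of-order pairs

For each element, count later entries that are smaller:
29 → 28, 17, 9, 15, 18, 1, 26, 19 → 8
28 → 17, 9, 15, 18, 1, 26, 19 → 7
17 → 9, 15, 1 → 3
9 → 1 → 1
15 → 1 → 1
18 → 1 → 1
1 → none → 0
26 → 19 → 1
19 → none → 0
Sum: 8 + 7 + 3 + 1 + 1 + 1 + 0 + 1 + 0 = 22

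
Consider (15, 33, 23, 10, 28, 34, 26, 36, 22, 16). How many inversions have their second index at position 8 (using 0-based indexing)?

6 such elements

The element at index 8 is 22.
Elements before it: 15, 33, 23, 10, 28, 34, 26, 36
Those larger than 22: 33, 23, 28, 34, 26, 36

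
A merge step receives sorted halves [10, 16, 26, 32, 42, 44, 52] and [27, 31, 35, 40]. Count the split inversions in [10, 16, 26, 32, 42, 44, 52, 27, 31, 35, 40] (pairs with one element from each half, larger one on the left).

14

Take each right-half value and tally the left-half values above it:
r = 27: 32, 42, 44, 52 → 4
r = 31: 32, 42, 44, 52 → 4
r = 35: 42, 44, 52 → 3
r = 40: 42, 44, 52 → 3
Cross-inversions: 4 + 4 + 3 + 3 = 14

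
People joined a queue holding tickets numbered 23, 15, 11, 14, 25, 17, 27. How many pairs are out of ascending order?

Out-of-order pairs: 7

For each element, count later entries that are smaller:
23 → 15, 11, 14, 17 → 4
15 → 11, 14 → 2
11 → none → 0
14 → none → 0
25 → 17 → 1
17 → none → 0
27 → none → 0
Sum: 4 + 2 + 0 + 0 + 1 + 0 + 0 = 7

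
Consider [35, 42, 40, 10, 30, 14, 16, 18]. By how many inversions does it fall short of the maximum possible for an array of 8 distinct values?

Maximum inversions for 8 distinct elements is C(8, 2) = 8·7/2 = 28.
Current inversions — for each element, count later smaller elements:
35: 5
42: 6
40: 5
10: 0
30: 3
14: 0
16: 0
18: 0
Current total: 5 + 6 + 5 + 0 + 3 + 0 + 0 + 0 = 19
Shortfall: 28 − 19 = 9

9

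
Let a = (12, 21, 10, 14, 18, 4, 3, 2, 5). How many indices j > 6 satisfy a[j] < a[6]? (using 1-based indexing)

The element at index 6 is 4.
Elements after it: 3, 2, 5
Those smaller than 4: 3, 2

2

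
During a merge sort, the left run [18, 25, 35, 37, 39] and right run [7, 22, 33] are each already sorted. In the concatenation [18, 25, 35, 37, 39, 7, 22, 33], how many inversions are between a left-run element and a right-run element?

Cross-inversions: 12

For each element r of the right run, count left-run elements greater than r:
r = 7: 18, 25, 35, 37, 39 → 5
r = 22: 25, 35, 37, 39 → 4
r = 33: 35, 37, 39 → 3
Cross-inversions: 5 + 4 + 3 = 12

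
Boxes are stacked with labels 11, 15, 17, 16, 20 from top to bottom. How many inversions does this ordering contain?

1

Out-of-order index pairs (1-indexed):
(3,4): 17 > 16
That's 1 pair.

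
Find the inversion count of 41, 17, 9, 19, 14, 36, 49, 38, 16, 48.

Inversions: 17

Count, for each position, how many later elements it exceeds:
41: 7
17: 3
9: 0
19: 2
14: 0
36: 1
49: 3
38: 1
16: 0
48: 0
Sum: 7 + 3 + 0 + 2 + 0 + 1 + 3 + 1 + 0 + 0 = 17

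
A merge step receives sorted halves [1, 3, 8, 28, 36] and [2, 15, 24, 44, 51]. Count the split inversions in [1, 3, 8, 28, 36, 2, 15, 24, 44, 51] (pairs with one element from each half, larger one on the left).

8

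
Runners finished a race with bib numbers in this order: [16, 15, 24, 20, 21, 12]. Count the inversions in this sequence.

8

Sweep left to right; for each value list the smaller values that follow it:
16 → 15, 12 → 2
15 → 12 → 1
24 → 20, 21, 12 → 3
20 → 12 → 1
21 → 12 → 1
12 → none → 0
Sum: 2 + 1 + 3 + 1 + 1 + 0 = 8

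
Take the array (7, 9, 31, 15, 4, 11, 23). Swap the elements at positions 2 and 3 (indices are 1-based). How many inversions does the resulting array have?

Positions 2 and 3 hold 9 and 31; after swapping, the array is [7, 31, 9, 15, 4, 11, 23].
Sweep left to right; for each value list the smaller values that follow it:
7: 1
31: 5
9: 1
15: 2
4: 0
11: 0
23: 0
Sum: 1 + 5 + 1 + 2 + 0 + 0 + 0 = 9

9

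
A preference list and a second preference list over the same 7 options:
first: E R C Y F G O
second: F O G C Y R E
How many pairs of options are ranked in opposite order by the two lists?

Assign each item its position (1..7) in the first ordering, then rewrite the second ordering as that position sequence:
positions: E→1, R→2, C→3, Y→4, F→5, G→6, O→7
second ordering as positions: [5, 7, 6, 3, 4, 2, 1]
Discordant pairs = inversions in this position sequence.
5: 3, 4, 2, 1 → 4
7: 6, 3, 4, 2, 1 → 5
6: 3, 4, 2, 1 → 4
3: 2, 1 → 2
4: 2, 1 → 2
2: 1 → 1
1: 0
Total: 4 + 5 + 4 + 2 + 2 + 1 + 0 = 18

18 pairs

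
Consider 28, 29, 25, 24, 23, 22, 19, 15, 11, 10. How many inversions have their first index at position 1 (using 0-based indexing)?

8 such elements

The element at index 1 is 29.
Elements after it: 25, 24, 23, 22, 19, 15, 11, 10
Those smaller than 29: 25, 24, 23, 22, 19, 15, 11, 10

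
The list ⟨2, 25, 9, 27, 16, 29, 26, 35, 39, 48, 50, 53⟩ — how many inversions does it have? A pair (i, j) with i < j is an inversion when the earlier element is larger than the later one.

Out-of-order pairs: 5

Element-by-element contributions:
2 → none → 0
25 → 9, 16 → 2
9 → none → 0
27 → 16, 26 → 2
16 → none → 0
29 → 26 → 1
26 → none → 0
35 → none → 0
39 → none → 0
48 → none → 0
50 → none → 0
53 → none → 0
Sum: 0 + 2 + 0 + 2 + 0 + 1 + 0 + 0 + 0 + 0 + 0 + 0 = 5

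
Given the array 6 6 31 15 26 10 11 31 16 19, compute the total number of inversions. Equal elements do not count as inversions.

Element-by-element contributions:
6: 0
6: 0
31: 6
15: 2
26: 4
10: 0
11: 0
31: 2
16: 0
19: 0
Sum: 0 + 0 + 6 + 2 + 4 + 0 + 0 + 2 + 0 + 0 = 14

14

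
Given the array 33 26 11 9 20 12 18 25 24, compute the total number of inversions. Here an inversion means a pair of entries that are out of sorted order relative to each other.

Inversions: 19

Count, for each position, how many later elements it exceeds:
33 → 26, 11, 9, 20, 12, 18, 25, 24 → 8
26 → 11, 9, 20, 12, 18, 25, 24 → 7
11 → 9 → 1
9 → none → 0
20 → 12, 18 → 2
12 → none → 0
18 → none → 0
25 → 24 → 1
24 → none → 0
Sum: 8 + 7 + 1 + 0 + 2 + 0 + 0 + 1 + 0 = 19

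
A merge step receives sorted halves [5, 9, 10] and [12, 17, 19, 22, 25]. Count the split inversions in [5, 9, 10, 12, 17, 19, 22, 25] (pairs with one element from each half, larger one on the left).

Cross-inversions: 0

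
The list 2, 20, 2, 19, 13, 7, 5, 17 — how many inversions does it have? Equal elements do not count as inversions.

Count, for each position, how many later elements it exceeds:
2 → none → 0
20 → 2, 19, 13, 7, 5, 17 → 6
2 → none → 0
19 → 13, 7, 5, 17 → 4
13 → 7, 5 → 2
7 → 5 → 1
5 → none → 0
17 → none → 0
Sum: 0 + 6 + 0 + 4 + 2 + 1 + 0 + 0 = 13

13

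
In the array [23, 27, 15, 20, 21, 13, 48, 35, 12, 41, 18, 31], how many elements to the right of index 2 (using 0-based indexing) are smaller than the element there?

2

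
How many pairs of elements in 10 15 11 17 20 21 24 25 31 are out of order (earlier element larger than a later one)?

1

Sweep left to right; for each value list the smaller values that follow it:
10: 0
15: 1
11: 0
17: 0
20: 0
21: 0
24: 0
25: 0
31: 0
Sum: 0 + 1 + 0 + 0 + 0 + 0 + 0 + 0 + 0 = 1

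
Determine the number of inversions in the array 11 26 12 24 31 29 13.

7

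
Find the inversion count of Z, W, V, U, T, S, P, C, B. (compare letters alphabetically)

Count, for each position, how many later elements it exceeds:
Z: 8
W: 7
V: 6
U: 5
T: 4
S: 3
P: 2
C: 1
B: 0
Sum: 8 + 7 + 6 + 5 + 4 + 3 + 2 + 1 + 0 = 36

36 inversions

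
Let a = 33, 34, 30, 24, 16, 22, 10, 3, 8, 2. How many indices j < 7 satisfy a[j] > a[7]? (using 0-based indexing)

The element at index 7 is 3.
Elements before it: 33, 34, 30, 24, 16, 22, 10
Those larger than 3: 33, 34, 30, 24, 16, 22, 10

7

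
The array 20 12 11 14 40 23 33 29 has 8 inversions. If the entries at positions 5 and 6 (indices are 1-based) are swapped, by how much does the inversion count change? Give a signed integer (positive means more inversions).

Positions 5 and 6 hold 40 and 23; after swapping, the array is [20, 12, 11, 14, 23, 40, 33, 29].
Sweep left to right; for each value list the smaller values that follow it:
20 → 12, 11, 14 → 3
12 → 11 → 1
11 → none → 0
14 → none → 0
23 → none → 0
40 → 33, 29 → 2
33 → 29 → 1
29 → none → 0
Sum: 3 + 1 + 0 + 0 + 0 + 2 + 1 + 0 = 7
Change: 7 − 8 = -1

-1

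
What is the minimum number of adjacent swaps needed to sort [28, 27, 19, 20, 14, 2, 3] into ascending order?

Each adjacent swap fixes exactly one inversion, so the minimum swap count equals the number of inversions.
Count inversions — for each element, later elements that are smaller:
28: 27, 19, 20, 14, 2, 3 → 6
27: 19, 20, 14, 2, 3 → 5
19: 14, 2, 3 → 3
20: 14, 2, 3 → 3
14: 2, 3 → 2
2: none → 0
3: none → 0
Total inversions: 6 + 5 + 3 + 3 + 2 + 0 + 0 = 19

19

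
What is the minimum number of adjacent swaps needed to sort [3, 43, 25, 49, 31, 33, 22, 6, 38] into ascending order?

Each adjacent swap fixes exactly one inversion, so the minimum swap count equals the number of inversions.
Count inversions — for each element, later elements that are smaller:
3: none → 0
43: 25, 31, 33, 22, 6, 38 → 6
25: 22, 6 → 2
49: 31, 33, 22, 6, 38 → 5
31: 22, 6 → 2
33: 22, 6 → 2
22: 6 → 1
6: none → 0
38: none → 0
Total inversions: 0 + 6 + 2 + 5 + 2 + 2 + 1 + 0 + 0 = 18

18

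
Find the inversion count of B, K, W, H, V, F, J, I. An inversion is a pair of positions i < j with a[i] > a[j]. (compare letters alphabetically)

Sweep left to right; for each value list the smaller values that follow it:
B: 0
K: 4
W: 5
H: 1
V: 3
F: 0
J: 1
I: 0
Sum: 0 + 4 + 5 + 1 + 3 + 0 + 1 + 0 = 14

14 inversions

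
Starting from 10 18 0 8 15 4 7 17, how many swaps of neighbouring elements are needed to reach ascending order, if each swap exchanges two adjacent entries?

Swaps: 14

Minimum adjacent swaps = number of inversions (each swap of adjacent out-of-order elements removes one inversion and no swap can remove more).
Count inversions — for each element, later elements that are smaller:
10: 0, 8, 4, 7 → 4
18: 0, 8, 15, 4, 7, 17 → 6
0: none → 0
8: 4, 7 → 2
15: 4, 7 → 2
4: none → 0
7: none → 0
17: none → 0
Total inversions: 4 + 6 + 0 + 2 + 2 + 0 + 0 + 0 = 14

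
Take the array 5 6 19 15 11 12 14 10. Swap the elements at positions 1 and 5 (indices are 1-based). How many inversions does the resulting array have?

Positions 1 and 5 hold 5 and 11; after swapping, the array is [11, 6, 19, 15, 5, 12, 14, 10].
Sweep left to right; for each value list the smaller values that follow it:
11: 3
6: 1
19: 5
15: 4
5: 0
12: 1
14: 1
10: 0
Sum: 3 + 1 + 5 + 4 + 0 + 1 + 1 + 0 = 15

15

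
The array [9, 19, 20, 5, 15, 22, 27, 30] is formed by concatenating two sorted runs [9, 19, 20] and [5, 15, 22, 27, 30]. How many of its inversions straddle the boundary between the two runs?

5

Take each right-half value and tally the left-half values above it:
r = 5: 9, 19, 20 → 3
r = 15: 19, 20 → 2
r = 22: none → 0
r = 27: none → 0
r = 30: none → 0
Cross-inversions: 3 + 2 + 0 + 0 + 0 = 5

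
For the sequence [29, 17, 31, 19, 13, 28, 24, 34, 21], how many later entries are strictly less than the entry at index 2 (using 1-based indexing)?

The element at index 2 is 17.
Elements after it: 31, 19, 13, 28, 24, 34, 21
Those smaller than 17: 13

1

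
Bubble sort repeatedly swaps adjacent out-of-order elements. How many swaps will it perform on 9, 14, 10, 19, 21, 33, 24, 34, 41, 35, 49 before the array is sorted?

Each adjacent swap fixes exactly one inversion, so the minimum swap count equals the number of inversions.
Count inversions — for each element, later elements that are smaller:
9: none → 0
14: 10 → 1
10: none → 0
19: none → 0
21: none → 0
33: 24 → 1
24: none → 0
34: none → 0
41: 35 → 1
35: none → 0
49: none → 0
Total inversions: 0 + 1 + 0 + 0 + 0 + 1 + 0 + 0 + 1 + 0 + 0 = 3

3 adjacent swaps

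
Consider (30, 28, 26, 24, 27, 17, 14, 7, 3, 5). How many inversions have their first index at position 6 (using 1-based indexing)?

The element at index 6 is 17.
Elements after it: 14, 7, 3, 5
Those smaller than 17: 14, 7, 3, 5

4 such elements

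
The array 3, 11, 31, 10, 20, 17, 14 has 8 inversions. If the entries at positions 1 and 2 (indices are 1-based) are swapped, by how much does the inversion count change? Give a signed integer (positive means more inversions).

+1

Positions 1 and 2 hold 3 and 11; after swapping, the array is [11, 3, 31, 10, 20, 17, 14].
For each element, count later entries that are smaller:
11 → 3, 10 → 2
3 → none → 0
31 → 10, 20, 17, 14 → 4
10 → none → 0
20 → 17, 14 → 2
17 → 14 → 1
14 → none → 0
Sum: 2 + 0 + 4 + 0 + 2 + 1 + 0 = 9
Change: 9 − 8 = +1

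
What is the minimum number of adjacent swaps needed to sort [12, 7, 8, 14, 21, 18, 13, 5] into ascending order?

13 adjacent swaps

Each adjacent swap fixes exactly one inversion, so the minimum swap count equals the number of inversions.
Count inversions — for each element, later elements that are smaller:
12: 7, 8, 5 → 3
7: 5 → 1
8: 5 → 1
14: 13, 5 → 2
21: 18, 13, 5 → 3
18: 13, 5 → 2
13: 5 → 1
5: none → 0
Total inversions: 3 + 1 + 1 + 2 + 3 + 2 + 1 + 0 = 13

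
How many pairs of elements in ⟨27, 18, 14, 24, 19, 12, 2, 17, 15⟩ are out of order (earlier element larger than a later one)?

26 out-of-order pairs

Element-by-element contributions:
27: 8
18: 5
14: 2
24: 5
19: 4
12: 1
2: 0
17: 1
15: 0
Sum: 8 + 5 + 2 + 5 + 4 + 1 + 0 + 1 + 0 = 26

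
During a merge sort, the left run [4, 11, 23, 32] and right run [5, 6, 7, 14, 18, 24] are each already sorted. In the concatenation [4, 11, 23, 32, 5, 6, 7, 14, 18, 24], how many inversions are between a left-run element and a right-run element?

Take each right-half value and tally the left-half values above it:
r = 5: 11, 23, 32 → 3
r = 6: 11, 23, 32 → 3
r = 7: 11, 23, 32 → 3
r = 14: 23, 32 → 2
r = 18: 23, 32 → 2
r = 24: 32 → 1
Cross-inversions: 3 + 3 + 3 + 2 + 2 + 1 = 14

14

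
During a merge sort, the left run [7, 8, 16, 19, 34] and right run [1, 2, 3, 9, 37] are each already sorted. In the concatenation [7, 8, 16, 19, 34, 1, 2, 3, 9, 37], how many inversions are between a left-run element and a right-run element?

18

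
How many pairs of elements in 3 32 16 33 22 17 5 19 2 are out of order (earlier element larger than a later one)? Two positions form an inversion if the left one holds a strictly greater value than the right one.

Element-by-element contributions:
3: 1
32: 6
16: 2
33: 5
22: 4
17: 2
5: 1
19: 1
2: 0
Sum: 1 + 6 + 2 + 5 + 4 + 2 + 1 + 1 + 0 = 22

22 inversions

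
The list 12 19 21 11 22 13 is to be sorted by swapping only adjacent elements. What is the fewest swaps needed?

6

Minimum adjacent swaps = number of inversions (each swap of adjacent out-of-order elements removes one inversion and no swap can remove more).
Count inversions — for each element, later elements that are smaller:
12: 11 → 1
19: 11, 13 → 2
21: 11, 13 → 2
11: none → 0
22: 13 → 1
13: none → 0
Total inversions: 1 + 2 + 2 + 0 + 1 + 0 = 6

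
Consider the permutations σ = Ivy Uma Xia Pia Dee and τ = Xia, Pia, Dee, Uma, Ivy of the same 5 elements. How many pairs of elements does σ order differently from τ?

Discordant pairs: 7

Assign each item its position (1..5) in the first ordering, then rewrite the second ordering as that position sequence:
positions: Ivy→1, Uma→2, Xia→3, Pia→4, Dee→5
second ordering as positions: [3, 4, 5, 2, 1]
Discordant pairs = inversions in this position sequence.
3: 2, 1 → 2
4: 2, 1 → 2
5: 2, 1 → 2
2: 1 → 1
1: 0
Total: 2 + 2 + 2 + 1 + 0 = 7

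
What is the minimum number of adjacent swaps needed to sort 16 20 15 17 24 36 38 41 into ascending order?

Minimum adjacent swaps = number of inversions (each swap of adjacent out-of-order elements removes one inversion and no swap can remove more).
Count inversions — for each element, later elements that are smaller:
16: 15 → 1
20: 15, 17 → 2
15: none → 0
17: none → 0
24: none → 0
36: none → 0
38: none → 0
41: none → 0
Total inversions: 1 + 2 + 0 + 0 + 0 + 0 + 0 + 0 = 3

3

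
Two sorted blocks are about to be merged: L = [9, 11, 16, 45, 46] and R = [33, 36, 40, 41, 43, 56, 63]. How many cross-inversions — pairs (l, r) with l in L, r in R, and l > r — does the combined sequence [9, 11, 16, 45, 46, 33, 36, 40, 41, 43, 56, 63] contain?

10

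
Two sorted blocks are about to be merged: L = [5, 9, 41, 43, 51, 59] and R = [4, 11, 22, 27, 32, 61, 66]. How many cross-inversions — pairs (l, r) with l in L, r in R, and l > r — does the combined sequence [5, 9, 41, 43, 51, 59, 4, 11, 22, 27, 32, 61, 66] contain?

Split inversions: 22

Count, for every r in R, how many entries of L exceed r:
r = 4: 5, 9, 41, 43, 51, 59 → 6
r = 11: 41, 43, 51, 59 → 4
r = 22: 41, 43, 51, 59 → 4
r = 27: 41, 43, 51, 59 → 4
r = 32: 41, 43, 51, 59 → 4
r = 61: none → 0
r = 66: none → 0
Cross-inversions: 6 + 4 + 4 + 4 + 4 + 0 + 0 = 22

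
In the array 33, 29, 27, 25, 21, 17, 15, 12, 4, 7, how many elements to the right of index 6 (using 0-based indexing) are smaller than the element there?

3

The element at index 6 is 15.
Elements after it: 12, 4, 7
Those smaller than 15: 12, 4, 7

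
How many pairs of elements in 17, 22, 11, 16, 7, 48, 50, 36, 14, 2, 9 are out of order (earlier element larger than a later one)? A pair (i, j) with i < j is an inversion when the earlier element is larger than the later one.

Count, for each position, how many later elements it exceeds:
17: 6
22: 6
11: 3
16: 4
7: 1
48: 4
50: 4
36: 3
14: 2
2: 0
9: 0
Sum: 6 + 6 + 3 + 4 + 1 + 4 + 4 + 3 + 2 + 0 + 0 = 33

There are 33 inversions.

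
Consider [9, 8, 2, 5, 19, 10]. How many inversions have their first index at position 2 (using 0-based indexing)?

0 such elements

The element at index 2 is 2.
Elements after it: 5, 19, 10
None of them are smaller than 2.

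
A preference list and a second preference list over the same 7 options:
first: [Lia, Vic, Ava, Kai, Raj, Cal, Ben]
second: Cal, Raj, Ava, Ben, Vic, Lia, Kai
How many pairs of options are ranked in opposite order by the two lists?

There are 15 pairs.

Assign each item its position (1..7) in the first ordering, then rewrite the second ordering as that position sequence:
positions: Lia→1, Vic→2, Ava→3, Kai→4, Raj→5, Cal→6, Ben→7
second ordering as positions: [6, 5, 3, 7, 2, 1, 4]
Discordant pairs = inversions in this position sequence.
6: 5, 3, 2, 1, 4 → 5
5: 3, 2, 1, 4 → 4
3: 2, 1 → 2
7: 2, 1, 4 → 3
2: 1 → 1
1: 0
4: 0
Total: 5 + 4 + 2 + 3 + 1 + 0 + 0 = 15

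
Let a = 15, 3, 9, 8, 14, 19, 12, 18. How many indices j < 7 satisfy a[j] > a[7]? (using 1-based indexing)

3

The element at index 7 is 12.
Elements before it: 15, 3, 9, 8, 14, 19
Those larger than 12: 15, 14, 19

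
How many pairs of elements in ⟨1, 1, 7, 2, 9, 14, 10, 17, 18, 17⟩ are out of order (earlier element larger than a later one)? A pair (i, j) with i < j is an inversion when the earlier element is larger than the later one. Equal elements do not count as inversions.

Inversions: 3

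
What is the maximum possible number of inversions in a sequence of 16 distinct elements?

The maximum occurs when the array is in strictly decreasing order: every one of the C(16, 2) pairs is inverted.
C(16, 2) = 16·15/2 = 120

120 inversions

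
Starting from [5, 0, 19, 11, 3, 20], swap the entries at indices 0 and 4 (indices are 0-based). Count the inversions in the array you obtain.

4

Positions 0 and 4 hold 5 and 3; after swapping, the array is [3, 0, 19, 11, 5, 20].
Sweep left to right; for each value list the smaller values that follow it:
3: 1
0: 0
19: 2
11: 1
5: 0
20: 0
Sum: 1 + 0 + 2 + 1 + 0 + 0 = 4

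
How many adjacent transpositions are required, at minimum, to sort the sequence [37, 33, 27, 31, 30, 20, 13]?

Each adjacent swap fixes exactly one inversion, so the minimum swap count equals the number of inversions.
Count inversions — for each element, later elements that are smaller:
37: 33, 27, 31, 30, 20, 13 → 6
33: 27, 31, 30, 20, 13 → 5
27: 20, 13 → 2
31: 30, 20, 13 → 3
30: 20, 13 → 2
20: 13 → 1
13: none → 0
Total inversions: 6 + 5 + 2 + 3 + 2 + 1 + 0 = 19

19 adjacent swaps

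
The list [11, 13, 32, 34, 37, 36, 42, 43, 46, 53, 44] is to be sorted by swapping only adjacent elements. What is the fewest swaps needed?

3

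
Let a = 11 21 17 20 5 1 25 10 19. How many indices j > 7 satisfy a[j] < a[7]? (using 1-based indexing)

The element at index 7 is 25.
Elements after it: 10, 19
Those smaller than 25: 10, 19

2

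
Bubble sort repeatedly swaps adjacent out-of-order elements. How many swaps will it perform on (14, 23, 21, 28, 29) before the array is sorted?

Minimum adjacent swaps = number of inversions (each swap of adjacent out-of-order elements removes one inversion and no swap can remove more).
Count inversions — for each element, later elements that are smaller:
14: none → 0
23: 21 → 1
21: none → 0
28: none → 0
29: none → 0
Total inversions: 0 + 1 + 0 + 0 + 0 = 1

1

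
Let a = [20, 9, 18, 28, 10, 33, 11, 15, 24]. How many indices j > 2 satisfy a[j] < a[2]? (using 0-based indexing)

The element at index 2 is 18.
Elements after it: 28, 10, 33, 11, 15, 24
Those smaller than 18: 10, 11, 15

3 such elements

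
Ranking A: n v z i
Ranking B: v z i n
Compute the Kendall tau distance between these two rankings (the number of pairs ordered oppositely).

3 discordant pairs

Assign each item its position (1..4) in the first ordering, then rewrite the second ordering as that position sequence:
positions: n→1, v→2, z→3, i→4
second ordering as positions: [2, 3, 4, 1]
Discordant pairs = inversions in this position sequence.
2: 1 → 1
3: 1 → 1
4: 1 → 1
1: 0
Total: 1 + 1 + 1 + 0 = 3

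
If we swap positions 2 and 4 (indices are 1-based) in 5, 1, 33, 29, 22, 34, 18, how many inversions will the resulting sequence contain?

9 inversions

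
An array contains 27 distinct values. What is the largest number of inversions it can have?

A reversed (strictly descending) arrangement makes every pair an inversion, giving C(27, 2) inversions.
C(27, 2) = 27·26/2 = 351

351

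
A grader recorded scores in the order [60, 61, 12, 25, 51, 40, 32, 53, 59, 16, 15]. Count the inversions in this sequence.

Count, for each position, how many later elements it exceeds:
60: 9
61: 9
12: 0
25: 2
51: 4
40: 3
32: 2
53: 2
59: 2
16: 1
15: 0
Sum: 9 + 9 + 0 + 2 + 4 + 3 + 2 + 2 + 2 + 1 + 0 = 34

34 inversions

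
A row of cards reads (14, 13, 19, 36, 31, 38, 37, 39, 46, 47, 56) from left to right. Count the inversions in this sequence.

3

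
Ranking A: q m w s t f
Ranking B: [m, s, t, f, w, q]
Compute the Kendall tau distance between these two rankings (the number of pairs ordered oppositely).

Discordant pairs: 8

Assign each item its position (1..6) in the first ordering, then rewrite the second ordering as that position sequence:
positions: q→1, m→2, w→3, s→4, t→5, f→6
second ordering as positions: [2, 4, 5, 6, 3, 1]
Discordant pairs = inversions in this position sequence.
2: 1 → 1
4: 3, 1 → 2
5: 3, 1 → 2
6: 3, 1 → 2
3: 1 → 1
1: 0
Total: 1 + 2 + 2 + 2 + 1 + 0 = 8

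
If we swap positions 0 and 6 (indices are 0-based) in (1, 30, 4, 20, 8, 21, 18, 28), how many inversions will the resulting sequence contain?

Positions 0 and 6 hold 1 and 18; after swapping, the array is [18, 30, 4, 20, 8, 21, 1, 28].
Sweep left to right; for each value list the smaller values that follow it:
18 → 4, 8, 1 → 3
30 → 4, 20, 8, 21, 1, 28 → 6
4 → 1 → 1
20 → 8, 1 → 2
8 → 1 → 1
21 → 1 → 1
1 → none → 0
28 → none → 0
Sum: 3 + 6 + 1 + 2 + 1 + 1 + 0 + 0 = 14

14 inversions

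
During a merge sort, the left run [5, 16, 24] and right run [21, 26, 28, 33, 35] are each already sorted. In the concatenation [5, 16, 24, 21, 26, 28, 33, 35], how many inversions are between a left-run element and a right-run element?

Take each right-half value and tally the left-half values above it:
r = 21: 24 → 1
r = 26: none → 0
r = 28: none → 0
r = 33: none → 0
r = 35: none → 0
Cross-inversions: 1 + 0 + 0 + 0 + 0 = 1

1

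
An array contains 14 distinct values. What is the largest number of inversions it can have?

A reversed (strictly descending) arrangement makes every pair an inversion, giving C(14, 2) inversions.
C(14, 2) = 14·13/2 = 91

91 inversions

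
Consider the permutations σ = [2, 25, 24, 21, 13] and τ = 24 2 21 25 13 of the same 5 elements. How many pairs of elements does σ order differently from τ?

3 discordant pairs

Assign each item its position (1..5) in the first ordering, then rewrite the second ordering as that position sequence:
positions: 2→1, 25→2, 24→3, 21→4, 13→5
second ordering as positions: [3, 1, 4, 2, 5]
Discordant pairs = inversions in this position sequence.
3: 1, 2 → 2
1: 0
4: 2 → 1
2: 0
5: 0
Total: 2 + 0 + 1 + 0 + 0 = 3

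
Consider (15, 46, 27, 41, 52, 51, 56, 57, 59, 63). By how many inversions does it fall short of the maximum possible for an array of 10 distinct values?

Maximum inversions for 10 distinct elements is C(10, 2) = 10·9/2 = 45.
Current inversions — for each element, count later smaller elements:
15: 0
46: 2
27: 0
41: 0
52: 1
51: 0
56: 0
57: 0
59: 0
63: 0
Current total: 0 + 2 + 0 + 0 + 1 + 0 + 0 + 0 + 0 + 0 = 3
Shortfall: 45 − 3 = 42

42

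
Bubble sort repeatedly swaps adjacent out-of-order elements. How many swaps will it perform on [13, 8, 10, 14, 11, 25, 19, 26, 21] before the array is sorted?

7

Minimum adjacent swaps = number of inversions (each swap of adjacent out-of-order elements removes one inversion and no swap can remove more).
Count inversions — for each element, later elements that are smaller:
13: 8, 10, 11 → 3
8: none → 0
10: none → 0
14: 11 → 1
11: none → 0
25: 19, 21 → 2
19: none → 0
26: 21 → 1
21: none → 0
Total inversions: 3 + 0 + 0 + 1 + 0 + 2 + 0 + 1 + 0 = 7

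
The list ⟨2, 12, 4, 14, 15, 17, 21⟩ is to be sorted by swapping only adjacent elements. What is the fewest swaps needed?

The minimum number of adjacent swaps to sort an array equals its inversion count, since every such swap removes exactly one inversion.
Count inversions — for each element, later elements that are smaller:
2: none → 0
12: 4 → 1
4: none → 0
14: none → 0
15: none → 0
17: none → 0
21: none → 0
Total inversions: 0 + 1 + 0 + 0 + 0 + 0 + 0 = 1

1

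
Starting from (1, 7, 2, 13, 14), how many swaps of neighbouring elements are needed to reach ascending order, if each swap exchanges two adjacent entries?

1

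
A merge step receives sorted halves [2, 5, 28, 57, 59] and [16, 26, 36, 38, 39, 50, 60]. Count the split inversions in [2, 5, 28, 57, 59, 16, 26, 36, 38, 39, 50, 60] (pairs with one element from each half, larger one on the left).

14 cross-inversions

Count, for every r in R, how many entries of L exceed r:
r = 16: 28, 57, 59 → 3
r = 26: 28, 57, 59 → 3
r = 36: 57, 59 → 2
r = 38: 57, 59 → 2
r = 39: 57, 59 → 2
r = 50: 57, 59 → 2
r = 60: none → 0
Cross-inversions: 3 + 3 + 2 + 2 + 2 + 2 + 0 = 14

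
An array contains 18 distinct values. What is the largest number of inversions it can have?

The maximum occurs when the array is in strictly decreasing order: every one of the C(18, 2) pairs is inverted.
C(18, 2) = 18·17/2 = 153

153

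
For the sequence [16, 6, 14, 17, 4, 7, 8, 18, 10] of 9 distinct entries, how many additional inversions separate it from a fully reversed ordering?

20

Maximum inversions for 9 distinct elements is C(9, 2) = 9·8/2 = 36.
Current inversions — for each element, count later smaller elements:
16: 6
6: 1
14: 4
17: 4
4: 0
7: 0
8: 0
18: 1
10: 0
Current total: 6 + 1 + 4 + 4 + 0 + 0 + 0 + 1 + 0 = 16
Shortfall: 36 − 16 = 20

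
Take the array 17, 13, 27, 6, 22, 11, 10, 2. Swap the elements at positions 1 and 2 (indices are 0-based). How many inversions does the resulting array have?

22 inversions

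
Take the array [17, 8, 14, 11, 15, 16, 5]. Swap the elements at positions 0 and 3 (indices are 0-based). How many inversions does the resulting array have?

9 inversions

Positions 0 and 3 hold 17 and 11; after swapping, the array is [11, 8, 14, 17, 15, 16, 5].
Element-by-element contributions:
11 → 8, 5 → 2
8 → 5 → 1
14 → 5 → 1
17 → 15, 16, 5 → 3
15 → 5 → 1
16 → 5 → 1
5 → none → 0
Sum: 2 + 1 + 1 + 3 + 1 + 1 + 0 = 9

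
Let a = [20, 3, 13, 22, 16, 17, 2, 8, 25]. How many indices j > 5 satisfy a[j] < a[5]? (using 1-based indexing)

2

The element at index 5 is 16.
Elements after it: 17, 2, 8, 25
Those smaller than 16: 2, 8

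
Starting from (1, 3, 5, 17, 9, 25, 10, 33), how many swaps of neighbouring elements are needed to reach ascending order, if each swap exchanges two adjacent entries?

There are 3 adjacent swaps.

Minimum adjacent swaps = number of inversions (each swap of adjacent out-of-order elements removes one inversion and no swap can remove more).
Count inversions — for each element, later elements that are smaller:
1: none → 0
3: none → 0
5: none → 0
17: 9, 10 → 2
9: none → 0
25: 10 → 1
10: none → 0
33: none → 0
Total inversions: 0 + 0 + 0 + 2 + 0 + 1 + 0 + 0 = 3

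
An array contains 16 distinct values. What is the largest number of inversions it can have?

120 inversions

A reversed (strictly descending) arrangement makes every pair an inversion, giving C(16, 2) inversions.
C(16, 2) = 16·15/2 = 120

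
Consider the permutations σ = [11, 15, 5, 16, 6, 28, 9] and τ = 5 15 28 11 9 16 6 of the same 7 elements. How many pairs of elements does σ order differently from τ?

Assign each item its position (1..7) in the first ordering, then rewrite the second ordering as that position sequence:
positions: 11→1, 15→2, 5→3, 16→4, 6→5, 28→6, 9→7
second ordering as positions: [3, 2, 6, 1, 7, 4, 5]
Discordant pairs = inversions in this position sequence.
3: 2, 1 → 2
2: 1 → 1
6: 1, 4, 5 → 3
1: 0
7: 4, 5 → 2
4: 0
5: 0
Total: 2 + 1 + 3 + 0 + 2 + 0 + 0 = 8

8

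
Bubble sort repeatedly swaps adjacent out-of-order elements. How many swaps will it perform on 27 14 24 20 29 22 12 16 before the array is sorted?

Each adjacent swap fixes exactly one inversion, so the minimum swap count equals the number of inversions.
Count inversions — for each element, later elements that are smaller:
27: 14, 24, 20, 22, 12, 16 → 6
14: 12 → 1
24: 20, 22, 12, 16 → 4
20: 12, 16 → 2
29: 22, 12, 16 → 3
22: 12, 16 → 2
12: none → 0
16: none → 0
Total inversions: 6 + 1 + 4 + 2 + 3 + 2 + 0 + 0 = 18

18 swaps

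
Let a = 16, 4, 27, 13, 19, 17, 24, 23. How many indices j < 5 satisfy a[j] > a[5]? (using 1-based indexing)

1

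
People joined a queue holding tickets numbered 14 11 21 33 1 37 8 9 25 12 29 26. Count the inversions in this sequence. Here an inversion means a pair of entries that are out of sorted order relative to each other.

Element-by-element contributions:
14 → 11, 1, 8, 9, 12 → 5
11 → 1, 8, 9 → 3
21 → 1, 8, 9, 12 → 4
33 → 1, 8, 9, 25, 12, 29, 26 → 7
1 → none → 0
37 → 8, 9, 25, 12, 29, 26 → 6
8 → none → 0
9 → none → 0
25 → 12 → 1
12 → none → 0
29 → 26 → 1
26 → none → 0
Sum: 5 + 3 + 4 + 7 + 0 + 6 + 0 + 0 + 1 + 0 + 1 + 0 = 27

There are 27 out-of-order pairs.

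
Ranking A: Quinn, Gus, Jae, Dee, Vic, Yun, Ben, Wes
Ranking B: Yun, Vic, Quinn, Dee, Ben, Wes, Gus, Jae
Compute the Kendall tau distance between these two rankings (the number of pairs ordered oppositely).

15 discordant pairs

Assign each item its position (1..8) in the first ordering, then rewrite the second ordering as that position sequence:
positions: Quinn→1, Gus→2, Jae→3, Dee→4, Vic→5, Yun→6, Ben→7, Wes→8
second ordering as positions: [6, 5, 1, 4, 7, 8, 2, 3]
Discordant pairs = inversions in this position sequence.
6: 5, 1, 4, 2, 3 → 5
5: 1, 4, 2, 3 → 4
1: 0
4: 2, 3 → 2
7: 2, 3 → 2
8: 2, 3 → 2
2: 0
3: 0
Total: 5 + 4 + 0 + 2 + 2 + 2 + 0 + 0 = 15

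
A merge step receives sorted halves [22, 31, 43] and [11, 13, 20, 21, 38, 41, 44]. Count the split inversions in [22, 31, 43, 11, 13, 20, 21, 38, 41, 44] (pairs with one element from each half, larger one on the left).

Count, for every r in R, how many entries of L exceed r:
r = 11: 22, 31, 43 → 3
r = 13: 22, 31, 43 → 3
r = 20: 22, 31, 43 → 3
r = 21: 22, 31, 43 → 3
r = 38: 43 → 1
r = 41: 43 → 1
r = 44: none → 0
Cross-inversions: 3 + 3 + 3 + 3 + 1 + 1 + 0 = 14

14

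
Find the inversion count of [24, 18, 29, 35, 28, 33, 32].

6 inversions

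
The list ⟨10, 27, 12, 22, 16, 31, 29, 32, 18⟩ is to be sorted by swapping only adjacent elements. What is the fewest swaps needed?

Each adjacent swap fixes exactly one inversion, so the minimum swap count equals the number of inversions.
Count inversions — for each element, later elements that are smaller:
10: none → 0
27: 12, 22, 16, 18 → 4
12: none → 0
22: 16, 18 → 2
16: none → 0
31: 29, 18 → 2
29: 18 → 1
32: 18 → 1
18: none → 0
Total inversions: 0 + 4 + 0 + 2 + 0 + 2 + 1 + 1 + 0 = 10

There are 10 swaps.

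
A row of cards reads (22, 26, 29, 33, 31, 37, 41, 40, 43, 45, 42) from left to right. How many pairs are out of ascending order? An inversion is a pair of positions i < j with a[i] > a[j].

Count, for each position, how many later elements it exceeds:
22 → none → 0
26 → none → 0
29 → none → 0
33 → 31 → 1
31 → none → 0
37 → none → 0
41 → 40 → 1
40 → none → 0
43 → 42 → 1
45 → 42 → 1
42 → none → 0
Sum: 0 + 0 + 0 + 1 + 0 + 0 + 1 + 0 + 1 + 1 + 0 = 4

Inversions: 4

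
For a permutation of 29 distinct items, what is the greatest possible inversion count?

406

A reversed (strictly descending) arrangement makes every pair an inversion, giving C(29, 2) inversions.
C(29, 2) = 29·28/2 = 406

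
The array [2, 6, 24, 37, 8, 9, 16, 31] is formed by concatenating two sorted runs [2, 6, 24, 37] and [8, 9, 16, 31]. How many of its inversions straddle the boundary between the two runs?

Cross-inversions: 7

For each element r of the right run, count left-run elements greater than r:
r = 8: 24, 37 → 2
r = 9: 24, 37 → 2
r = 16: 24, 37 → 2
r = 31: 37 → 1
Cross-inversions: 2 + 2 + 2 + 1 = 7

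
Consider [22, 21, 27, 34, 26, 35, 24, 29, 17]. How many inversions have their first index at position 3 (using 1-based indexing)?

The element at index 3 is 27.
Elements after it: 34, 26, 35, 24, 29, 17
Those smaller than 27: 26, 24, 17

3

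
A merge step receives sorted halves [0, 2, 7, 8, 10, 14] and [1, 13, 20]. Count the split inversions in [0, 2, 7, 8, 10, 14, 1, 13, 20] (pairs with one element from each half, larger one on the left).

6

For each element r of the right run, count left-run elements greater than r:
r = 1: 2, 7, 8, 10, 14 → 5
r = 13: 14 → 1
r = 20: none → 0
Cross-inversions: 5 + 1 + 0 = 6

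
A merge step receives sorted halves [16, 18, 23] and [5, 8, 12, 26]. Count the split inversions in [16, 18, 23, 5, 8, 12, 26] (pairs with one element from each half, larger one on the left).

Split inversions: 9

For each element r of the right run, count left-run elements greater than r:
r = 5: 16, 18, 23 → 3
r = 8: 16, 18, 23 → 3
r = 12: 16, 18, 23 → 3
r = 26: none → 0
Cross-inversions: 3 + 3 + 3 + 0 = 9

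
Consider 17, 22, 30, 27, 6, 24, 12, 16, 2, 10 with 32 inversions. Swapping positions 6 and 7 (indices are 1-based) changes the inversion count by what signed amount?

-1

Positions 6 and 7 hold 24 and 12; after swapping, the array is [17, 22, 30, 27, 6, 12, 24, 16, 2, 10].
Element-by-element contributions:
17: 5
22: 5
30: 7
27: 6
6: 1
12: 2
24: 3
16: 2
2: 0
10: 0
Sum: 5 + 5 + 7 + 6 + 1 + 2 + 3 + 2 + 0 + 0 = 31
Change: 31 − 32 = -1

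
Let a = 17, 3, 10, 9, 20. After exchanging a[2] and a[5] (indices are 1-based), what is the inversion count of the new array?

Positions 2 and 5 hold 3 and 20; after swapping, the array is [17, 20, 10, 9, 3].
Count, for each position, how many later elements it exceeds:
17 → 10, 9, 3 → 3
20 → 10, 9, 3 → 3
10 → 9, 3 → 2
9 → 3 → 1
3 → none → 0
Sum: 3 + 3 + 2 + 1 + 0 = 9

9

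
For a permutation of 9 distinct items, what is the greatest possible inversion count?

A reversed (strictly descending) arrangement makes every pair an inversion, giving C(9, 2) inversions.
C(9, 2) = 9·8/2 = 36

36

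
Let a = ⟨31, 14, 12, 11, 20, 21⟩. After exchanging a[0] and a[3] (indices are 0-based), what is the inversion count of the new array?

Positions 0 and 3 hold 31 and 11; after swapping, the array is [11, 14, 12, 31, 20, 21].
Count, for each position, how many later elements it exceeds:
11: 0
14: 1
12: 0
31: 2
20: 0
21: 0
Sum: 0 + 1 + 0 + 2 + 0 + 0 = 3

3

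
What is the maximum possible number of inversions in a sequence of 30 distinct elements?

Inversions: 435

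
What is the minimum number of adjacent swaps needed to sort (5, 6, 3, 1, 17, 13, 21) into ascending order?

6 swaps

Each adjacent swap fixes exactly one inversion, so the minimum swap count equals the number of inversions.
Count inversions — for each element, later elements that are smaller:
5: 3, 1 → 2
6: 3, 1 → 2
3: 1 → 1
1: none → 0
17: 13 → 1
13: none → 0
21: none → 0
Total inversions: 2 + 2 + 1 + 0 + 1 + 0 + 0 = 6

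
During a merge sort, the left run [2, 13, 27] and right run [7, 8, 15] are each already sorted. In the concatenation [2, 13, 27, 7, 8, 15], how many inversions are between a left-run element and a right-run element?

Take each right-half value and tally the left-half values above it:
r = 7: 13, 27 → 2
r = 8: 13, 27 → 2
r = 15: 27 → 1
Cross-inversions: 2 + 2 + 1 = 5

5 split inversions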